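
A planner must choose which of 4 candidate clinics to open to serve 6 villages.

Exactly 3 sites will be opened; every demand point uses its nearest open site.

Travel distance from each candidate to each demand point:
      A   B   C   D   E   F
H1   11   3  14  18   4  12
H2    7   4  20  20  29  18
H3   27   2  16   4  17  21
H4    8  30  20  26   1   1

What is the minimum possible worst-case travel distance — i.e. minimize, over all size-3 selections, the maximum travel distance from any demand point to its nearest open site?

14

Open {H1, H2, H3}.
  Farthest demand point is C at travel distance 14 (to H1); all others are ≤ 14.
With {H1, H3, H4} the worst case is 14.
With {H2, H3, H4} the worst case is 16.
No size-3 selection achieves below 14.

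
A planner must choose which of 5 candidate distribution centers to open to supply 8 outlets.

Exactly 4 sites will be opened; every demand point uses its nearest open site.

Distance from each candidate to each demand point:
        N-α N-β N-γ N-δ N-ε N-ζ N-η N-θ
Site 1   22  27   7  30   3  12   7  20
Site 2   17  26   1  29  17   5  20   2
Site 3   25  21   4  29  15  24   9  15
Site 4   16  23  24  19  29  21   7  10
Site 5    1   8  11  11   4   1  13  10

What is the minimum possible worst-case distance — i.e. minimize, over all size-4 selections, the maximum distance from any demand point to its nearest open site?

Open {Site 1, Site 2, Site 3, Site 5}.
  Farthest demand point is N-δ at distance 11 (to Site 5); all others are ≤ 11.
With {Site 1, Site 2, Site 4, Site 5} the worst case is 11.
With {Site 1, Site 3, Site 4, Site 5} the worst case is 11.
No size-4 selection achieves below 11.

11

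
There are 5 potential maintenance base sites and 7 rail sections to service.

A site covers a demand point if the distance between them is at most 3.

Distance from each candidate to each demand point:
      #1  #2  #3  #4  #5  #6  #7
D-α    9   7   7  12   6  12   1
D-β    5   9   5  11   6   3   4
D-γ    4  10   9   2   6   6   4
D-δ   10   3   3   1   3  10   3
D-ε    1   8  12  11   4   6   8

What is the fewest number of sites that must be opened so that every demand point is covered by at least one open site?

3

Coverage sets (demand points within 3 of each site):
  D-α: {#7}
  D-β: {#6}
  D-γ: {#4}
  D-δ: {#2, #3, #4, #5, #7}
  D-ε: {#1}
No 2 sites suffice: every size-2 union leaves at least one demand point uncovered.
But {D-β, D-δ, D-ε} covers everything, so the minimum is 3.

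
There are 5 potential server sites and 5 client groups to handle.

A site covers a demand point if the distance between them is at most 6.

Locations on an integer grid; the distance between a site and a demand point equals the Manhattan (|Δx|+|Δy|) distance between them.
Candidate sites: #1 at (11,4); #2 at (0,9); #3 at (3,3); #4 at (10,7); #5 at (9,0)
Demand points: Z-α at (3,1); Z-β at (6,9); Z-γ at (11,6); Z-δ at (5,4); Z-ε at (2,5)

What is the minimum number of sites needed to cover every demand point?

2

Coverage sets (demand points within 6 of each site):
  #1: {Z-γ, Z-δ}
  #2: {Z-β, Z-ε}
  #3: {Z-α, Z-δ, Z-ε}
  #4: {Z-β, Z-γ}
  #5: {}
No single site covers all 5 demand points.
But {#3, #4} covers everything, so the minimum is 2.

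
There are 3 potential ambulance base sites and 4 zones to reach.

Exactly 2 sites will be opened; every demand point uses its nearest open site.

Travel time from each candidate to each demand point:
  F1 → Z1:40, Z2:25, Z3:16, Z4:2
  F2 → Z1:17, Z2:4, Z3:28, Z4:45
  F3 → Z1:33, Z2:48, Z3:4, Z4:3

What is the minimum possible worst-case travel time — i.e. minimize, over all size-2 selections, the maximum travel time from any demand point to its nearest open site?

17

Open {F1, F2}.
  Farthest demand point is Z1 at travel time 17 (to F2); all others are ≤ 17.
With {F2, F3} the worst case is 17.
With {F1, F3} the worst case is 33.
No size-2 selection achieves below 17.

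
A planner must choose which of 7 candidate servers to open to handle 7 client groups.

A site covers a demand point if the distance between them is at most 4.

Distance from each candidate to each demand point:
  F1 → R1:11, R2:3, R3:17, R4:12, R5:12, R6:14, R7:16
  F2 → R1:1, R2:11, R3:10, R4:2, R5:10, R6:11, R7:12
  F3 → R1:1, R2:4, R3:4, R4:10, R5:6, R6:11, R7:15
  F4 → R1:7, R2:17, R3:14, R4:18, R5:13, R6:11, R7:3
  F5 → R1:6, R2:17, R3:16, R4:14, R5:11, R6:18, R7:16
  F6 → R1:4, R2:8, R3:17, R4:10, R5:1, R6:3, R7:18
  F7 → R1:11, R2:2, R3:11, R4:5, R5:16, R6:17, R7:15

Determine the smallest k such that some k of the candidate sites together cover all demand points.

4

Coverage sets (demand points within 4 of each site):
  F1: {R2}
  F2: {R1, R4}
  F3: {R1, R2, R3}
  F4: {R7}
  F5: {}
  F6: {R1, R5, R6}
  F7: {R2}
No 3 sites suffice: every size-3 union leaves at least one demand point uncovered.
But {F2, F3, F4, F6} covers everything, so the minimum is 4.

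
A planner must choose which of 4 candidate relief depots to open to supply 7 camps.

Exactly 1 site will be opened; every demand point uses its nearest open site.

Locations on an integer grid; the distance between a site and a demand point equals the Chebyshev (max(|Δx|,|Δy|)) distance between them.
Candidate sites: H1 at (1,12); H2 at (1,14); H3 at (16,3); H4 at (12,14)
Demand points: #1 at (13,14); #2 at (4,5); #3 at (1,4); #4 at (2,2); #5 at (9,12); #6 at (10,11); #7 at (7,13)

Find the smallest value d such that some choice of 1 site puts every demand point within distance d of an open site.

12

Open {H1}.
  Farthest demand point is #1 at distance 12 (to H1); all others are ≤ 12.
With {H2} the worst case is 12.
With {H4} the worst case is 12.
No size-1 selection achieves below 12.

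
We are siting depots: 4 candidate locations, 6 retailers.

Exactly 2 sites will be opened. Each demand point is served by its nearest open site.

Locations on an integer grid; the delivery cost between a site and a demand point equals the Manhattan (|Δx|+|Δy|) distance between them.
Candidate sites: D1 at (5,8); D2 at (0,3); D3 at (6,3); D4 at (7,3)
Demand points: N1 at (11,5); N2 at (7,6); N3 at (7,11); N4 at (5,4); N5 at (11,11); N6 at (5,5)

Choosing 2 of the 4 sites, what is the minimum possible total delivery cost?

Open {D1, D4}.
  N1→D4 6, N2→D4 3, N3→D1 5, N4→D4 3, N5→D1 9, N6→D1 3  ⇒ total 29.
Compare {D1, D3}: total 30.
Compare {D1, D2}: total 34.
No size-2 selection does better; minimum is 29.

29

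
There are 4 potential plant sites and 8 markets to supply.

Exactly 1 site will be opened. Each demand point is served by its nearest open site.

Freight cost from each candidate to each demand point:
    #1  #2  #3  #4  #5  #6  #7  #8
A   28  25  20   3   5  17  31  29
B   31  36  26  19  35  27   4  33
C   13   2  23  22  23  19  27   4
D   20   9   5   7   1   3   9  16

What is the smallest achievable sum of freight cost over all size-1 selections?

Open {D}.
  #1→D 20, #2→D 9, #3→D 5, #4→D 7, #5→D 1, #6→D 3, #7→D 9, #8→D 16  ⇒ total 70.
Compare {C}: total 133.
Compare {A}: total 158.
No size-1 selection does better; minimum is 70.

70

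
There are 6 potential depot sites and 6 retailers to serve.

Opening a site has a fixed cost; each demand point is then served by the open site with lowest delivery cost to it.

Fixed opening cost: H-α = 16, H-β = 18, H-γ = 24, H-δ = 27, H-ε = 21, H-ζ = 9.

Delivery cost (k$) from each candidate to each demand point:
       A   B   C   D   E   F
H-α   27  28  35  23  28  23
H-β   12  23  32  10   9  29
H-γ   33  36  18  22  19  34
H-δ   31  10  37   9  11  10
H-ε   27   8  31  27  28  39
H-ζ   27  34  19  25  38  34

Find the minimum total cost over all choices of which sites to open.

122

Open {H-δ, H-ζ}: assign each demand point to its cheapest open site.
  A→H-ζ 27, B→H-δ 10, C→H-ζ 19, D→H-δ 9, E→H-δ 11, F→H-δ 10
  delivery cost 86, fixed 36 → total 122.
Compare {H-β, H-δ, H-ζ}: delivery cost 69 + fixed 54 = 123.
Compare {H-β, H-δ}: delivery cost 82 + fixed 45 = 127.
Compare {H-β, H-ζ}: delivery cost 102 + fixed 27 = 129.
All other subsets cost ≥ 123. Minimum total cost: 122.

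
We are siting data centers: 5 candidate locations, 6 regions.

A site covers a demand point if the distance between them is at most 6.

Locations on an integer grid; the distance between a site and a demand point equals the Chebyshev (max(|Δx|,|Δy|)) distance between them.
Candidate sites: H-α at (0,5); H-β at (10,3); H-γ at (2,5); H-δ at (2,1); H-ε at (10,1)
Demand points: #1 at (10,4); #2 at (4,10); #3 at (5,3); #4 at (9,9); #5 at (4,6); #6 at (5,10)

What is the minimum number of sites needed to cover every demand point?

Coverage sets (demand points within 6 of each site):
  H-α: {#2, #3, #5, #6}
  H-β: {#1, #3, #4, #5}
  H-γ: {#2, #3, #5, #6}
  H-δ: {#3, #5}
  H-ε: {#1, #3, #5}
No single site covers all 6 demand points.
But {H-α, H-β} covers everything, so the minimum is 2.

2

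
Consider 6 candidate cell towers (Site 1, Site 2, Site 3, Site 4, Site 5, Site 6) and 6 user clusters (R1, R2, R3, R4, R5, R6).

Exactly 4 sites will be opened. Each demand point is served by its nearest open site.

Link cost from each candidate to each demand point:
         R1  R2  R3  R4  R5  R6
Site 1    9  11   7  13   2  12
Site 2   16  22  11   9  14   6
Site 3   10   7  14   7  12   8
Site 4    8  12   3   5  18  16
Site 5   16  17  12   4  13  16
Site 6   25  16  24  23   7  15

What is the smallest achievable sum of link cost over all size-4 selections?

Open {Site 1, Site 2, Site 3, Site 4}.
  R1→Site 4 8, R2→Site 3 7, R3→Site 4 3, R4→Site 4 5, R5→Site 1 2, R6→Site 2 6  ⇒ total 31.
Compare {Site 1, Site 3, Site 4, Site 5}: total 32.
Compare {Site 1, Site 3, Site 4, Site 6}: total 33.
No size-4 selection does better; minimum is 31.

31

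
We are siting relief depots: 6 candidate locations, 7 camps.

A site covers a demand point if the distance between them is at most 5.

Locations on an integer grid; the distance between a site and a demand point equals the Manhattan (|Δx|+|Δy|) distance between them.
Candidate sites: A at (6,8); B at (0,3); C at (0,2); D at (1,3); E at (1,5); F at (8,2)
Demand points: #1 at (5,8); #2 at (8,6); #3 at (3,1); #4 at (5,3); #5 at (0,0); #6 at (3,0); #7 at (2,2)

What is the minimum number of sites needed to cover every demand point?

Coverage sets (demand points within 5 of each site):
  A: {#1, #2}
  B: {#3, #4, #5, #7}
  C: {#3, #5, #6, #7}
  D: {#3, #4, #5, #6, #7}
  E: {#7}
  F: {#2, #4}
No single site covers all 7 demand points.
But {A, D} covers everything, so the minimum is 2.

2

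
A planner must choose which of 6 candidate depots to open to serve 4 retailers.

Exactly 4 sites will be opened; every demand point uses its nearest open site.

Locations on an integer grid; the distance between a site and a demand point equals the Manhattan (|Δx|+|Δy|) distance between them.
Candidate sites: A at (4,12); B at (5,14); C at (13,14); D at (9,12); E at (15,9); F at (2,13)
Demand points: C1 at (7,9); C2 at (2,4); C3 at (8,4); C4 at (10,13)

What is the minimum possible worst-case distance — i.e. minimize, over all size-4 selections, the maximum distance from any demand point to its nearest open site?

Open {A, B, D, F}.
  Farthest demand point is C2 at distance 9 (to F); all others are ≤ 9.
With {A, C, D, F} the worst case is 9.
With {A, D, E, F} the worst case is 9.
No size-4 selection achieves below 9.

9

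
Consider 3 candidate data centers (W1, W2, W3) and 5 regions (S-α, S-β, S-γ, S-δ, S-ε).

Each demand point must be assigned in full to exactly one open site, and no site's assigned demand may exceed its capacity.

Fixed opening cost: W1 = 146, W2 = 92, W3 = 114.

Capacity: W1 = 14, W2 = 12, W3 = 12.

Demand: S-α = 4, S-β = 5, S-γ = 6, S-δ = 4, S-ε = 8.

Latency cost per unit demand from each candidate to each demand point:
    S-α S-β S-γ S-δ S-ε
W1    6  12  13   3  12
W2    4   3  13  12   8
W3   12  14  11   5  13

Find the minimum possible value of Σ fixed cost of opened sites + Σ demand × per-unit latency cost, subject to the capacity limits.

557

Open {W1, W2, W3}; cheapest assignment that respects the capacities:
  W1 (cap 14, load 12): S-δ, S-ε — cost 4×3 + 8×12 = 108
  W2 (cap 12, load 9): S-α, S-β — cost 4×4 + 5×3 = 31
  W3 (cap 12, load 6): S-γ — cost 6×11 = 66
  Shipping 205, fixed 352 → total 557.
  Any other capacity-feasible assignment to {W1, W2, W3} ships for at least 205.
Total demand is 27 and no other set of sites has combined capacity ≥ 27, so {W1, W2, W3} is the only feasible choice of open sites. Minimum: 557.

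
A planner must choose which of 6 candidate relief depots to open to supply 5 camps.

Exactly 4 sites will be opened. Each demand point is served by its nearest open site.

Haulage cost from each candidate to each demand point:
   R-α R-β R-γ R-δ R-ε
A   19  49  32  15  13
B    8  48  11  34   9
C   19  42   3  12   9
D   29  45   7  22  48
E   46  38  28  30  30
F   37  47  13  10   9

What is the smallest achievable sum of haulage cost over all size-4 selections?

Open {B, C, E, F}.
  R-α→B 8, R-β→E 38, R-γ→C 3, R-δ→F 10, R-ε→B 9  ⇒ total 68.
Compare {A, B, C, E}: total 70.
Compare {B, C, D, E}: total 70.
No size-4 selection does better; minimum is 68.

68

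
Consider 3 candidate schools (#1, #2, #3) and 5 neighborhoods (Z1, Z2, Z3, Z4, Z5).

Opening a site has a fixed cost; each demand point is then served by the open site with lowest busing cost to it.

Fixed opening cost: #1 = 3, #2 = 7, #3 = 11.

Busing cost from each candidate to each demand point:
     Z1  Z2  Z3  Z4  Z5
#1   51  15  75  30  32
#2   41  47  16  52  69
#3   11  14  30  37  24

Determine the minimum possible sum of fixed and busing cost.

Open {#1, #2, #3}: assign each demand point to its cheapest open site.
  Z1→#3 11, Z2→#3 14, Z3→#2 16, Z4→#1 30, Z5→#3 24
  busing cost 95, fixed 21 → total 116.
Compare {#2, #3}: busing cost 102 + fixed 18 = 120.
Compare {#1, #3}: busing cost 109 + fixed 14 = 123.
Compare {#3}: busing cost 116 + fixed 11 = 127.
All other subsets cost ≥ 120. Minimum total cost: 116.

116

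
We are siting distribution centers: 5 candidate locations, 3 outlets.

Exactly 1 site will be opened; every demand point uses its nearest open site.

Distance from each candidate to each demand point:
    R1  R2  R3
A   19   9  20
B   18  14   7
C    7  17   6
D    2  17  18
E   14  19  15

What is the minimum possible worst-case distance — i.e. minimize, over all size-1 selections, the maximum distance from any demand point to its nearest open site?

17

Open {C}.
  Farthest demand point is R2 at distance 17 (to C); all others are ≤ 17.
With {B} the worst case is 18.
With {D} the worst case is 18.
No size-1 selection achieves below 17.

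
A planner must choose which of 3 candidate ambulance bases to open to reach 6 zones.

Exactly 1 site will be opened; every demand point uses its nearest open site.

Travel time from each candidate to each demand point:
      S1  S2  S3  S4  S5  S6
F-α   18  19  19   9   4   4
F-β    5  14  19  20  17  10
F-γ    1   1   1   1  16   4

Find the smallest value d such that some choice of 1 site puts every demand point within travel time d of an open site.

16

Open {F-γ}.
  Farthest demand point is S5 at travel time 16 (to F-γ); all others are ≤ 16.
With {F-α} the worst case is 19.
With {F-β} the worst case is 20.
No size-1 selection achieves below 16.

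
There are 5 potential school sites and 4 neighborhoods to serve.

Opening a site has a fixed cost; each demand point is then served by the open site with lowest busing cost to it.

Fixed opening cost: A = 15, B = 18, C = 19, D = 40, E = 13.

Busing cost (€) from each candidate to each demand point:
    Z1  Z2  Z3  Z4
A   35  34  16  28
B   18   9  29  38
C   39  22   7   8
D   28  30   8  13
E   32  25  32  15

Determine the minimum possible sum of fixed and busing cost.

79

Open {B, C}: assign each demand point to its cheapest open site.
  Z1→B 18, Z2→B 9, Z3→C 7, Z4→C 8
  busing cost 42, fixed 37 → total 79.
Compare {B, C, E}: busing cost 42 + fixed 50 = 92.
Compare {A, B, C}: busing cost 42 + fixed 52 = 94.
Compare {C}: busing cost 76 + fixed 19 = 95.
All other subsets cost ≥ 92. Minimum total cost: 79.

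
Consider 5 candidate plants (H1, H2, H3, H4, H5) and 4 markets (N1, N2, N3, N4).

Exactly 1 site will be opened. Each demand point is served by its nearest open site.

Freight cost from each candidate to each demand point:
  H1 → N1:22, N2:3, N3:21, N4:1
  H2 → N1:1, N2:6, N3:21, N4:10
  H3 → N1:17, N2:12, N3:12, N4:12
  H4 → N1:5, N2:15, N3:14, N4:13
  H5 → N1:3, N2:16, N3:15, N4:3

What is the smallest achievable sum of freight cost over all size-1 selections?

37

Open {H5}.
  N1→H5 3, N2→H5 16, N3→H5 15, N4→H5 3  ⇒ total 37.
Compare {H2}: total 38.
Compare {H1}: total 47.
No size-1 selection does better; minimum is 37.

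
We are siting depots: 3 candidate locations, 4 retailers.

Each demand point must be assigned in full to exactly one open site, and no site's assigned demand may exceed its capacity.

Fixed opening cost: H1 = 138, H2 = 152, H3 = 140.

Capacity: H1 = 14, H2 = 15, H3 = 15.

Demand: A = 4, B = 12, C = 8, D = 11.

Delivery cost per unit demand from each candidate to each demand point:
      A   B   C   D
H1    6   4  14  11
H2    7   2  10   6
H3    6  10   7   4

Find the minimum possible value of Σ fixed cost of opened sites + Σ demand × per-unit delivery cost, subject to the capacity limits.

Open {H1, H2, H3}; cheapest assignment that respects the capacities:
  H1 (cap 14, load 12): B — cost 12×4 = 48
  H2 (cap 15, load 11): D — cost 11×6 = 66
  H3 (cap 15, load 12): A, C — cost 4×6 + 8×7 = 80
  Shipping 194, fixed 430 → total 624.
  Any other capacity-feasible assignment to {H1, H2, H3} ships for at least 194.
Total demand is 35 and no other set of sites has combined capacity ≥ 35, so {H1, H2, H3} is the only feasible choice of open sites. Minimum: 624.

624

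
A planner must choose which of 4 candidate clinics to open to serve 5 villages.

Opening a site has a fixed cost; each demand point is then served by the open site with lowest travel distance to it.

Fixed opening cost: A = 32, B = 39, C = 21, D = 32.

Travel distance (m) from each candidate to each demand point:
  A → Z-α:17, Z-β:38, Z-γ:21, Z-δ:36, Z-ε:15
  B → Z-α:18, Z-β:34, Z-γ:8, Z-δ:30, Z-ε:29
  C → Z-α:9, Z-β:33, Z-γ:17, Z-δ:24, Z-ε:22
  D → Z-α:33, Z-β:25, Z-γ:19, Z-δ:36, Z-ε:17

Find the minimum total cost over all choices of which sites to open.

126

Open {C}: assign each demand point to its cheapest open site.
  Z-α→C 9, Z-β→C 33, Z-γ→C 17, Z-δ→C 24, Z-ε→C 22
  travel distance 105, fixed 21 → total 126.
Compare {C, D}: travel distance 92 + fixed 53 = 145.
Compare {A, C}: travel distance 98 + fixed 53 = 151.
Compare {B, C}: travel distance 96 + fixed 60 = 156.
All other subsets cost ≥ 145. Minimum total cost: 126.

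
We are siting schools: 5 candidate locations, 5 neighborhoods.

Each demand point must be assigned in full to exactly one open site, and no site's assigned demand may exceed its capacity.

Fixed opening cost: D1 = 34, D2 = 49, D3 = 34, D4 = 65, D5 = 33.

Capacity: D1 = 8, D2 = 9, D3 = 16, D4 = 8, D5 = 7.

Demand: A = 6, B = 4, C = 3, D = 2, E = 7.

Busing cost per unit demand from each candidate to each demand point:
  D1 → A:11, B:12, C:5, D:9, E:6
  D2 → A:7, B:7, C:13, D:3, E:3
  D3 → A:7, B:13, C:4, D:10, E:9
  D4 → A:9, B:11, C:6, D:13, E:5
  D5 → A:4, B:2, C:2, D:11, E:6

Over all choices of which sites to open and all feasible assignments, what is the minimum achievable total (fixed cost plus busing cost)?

Open {D2, D3, D5}; cheapest assignment that respects the capacities:
  D2 (cap 9, load 9): D, E — cost 2×3 + 7×3 = 27
  D3 (cap 16, load 6): A — cost 6×7 = 42
  D5 (cap 7, load 7): B, C — cost 4×2 + 3×2 = 14
  Shipping 83, fixed 116 → total 199.
  Any other capacity-feasible assignment to {D2, D3, D5} ships for at least 83.
Compare {D3, D5}: its best feasible assignment gives total 206.
Compare {D2, D3}: its best feasible assignment gives total 216.
Every other set of open sites that can feasibly serve all demand totals ≥ 206 even under its best assignment. Minimum: 199.

199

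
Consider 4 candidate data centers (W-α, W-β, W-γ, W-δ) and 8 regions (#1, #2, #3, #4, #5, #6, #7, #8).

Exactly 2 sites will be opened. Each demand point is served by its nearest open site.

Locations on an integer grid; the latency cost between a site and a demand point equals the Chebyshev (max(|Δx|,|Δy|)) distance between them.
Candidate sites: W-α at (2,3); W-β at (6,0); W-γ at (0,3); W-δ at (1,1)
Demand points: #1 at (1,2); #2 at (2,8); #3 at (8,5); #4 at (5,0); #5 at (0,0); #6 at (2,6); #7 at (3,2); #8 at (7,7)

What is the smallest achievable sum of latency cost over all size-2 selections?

24

Open {W-α, W-β}.
  #1→W-α 1, #2→W-α 5, #3→W-β 5, #4→W-β 1, #5→W-α 3, #6→W-α 3, #7→W-α 1, #8→W-α 5  ⇒ total 24.
Compare {W-α, W-δ}: total 25.
Compare {W-α, W-γ}: total 27.
No size-2 selection does better; minimum is 24.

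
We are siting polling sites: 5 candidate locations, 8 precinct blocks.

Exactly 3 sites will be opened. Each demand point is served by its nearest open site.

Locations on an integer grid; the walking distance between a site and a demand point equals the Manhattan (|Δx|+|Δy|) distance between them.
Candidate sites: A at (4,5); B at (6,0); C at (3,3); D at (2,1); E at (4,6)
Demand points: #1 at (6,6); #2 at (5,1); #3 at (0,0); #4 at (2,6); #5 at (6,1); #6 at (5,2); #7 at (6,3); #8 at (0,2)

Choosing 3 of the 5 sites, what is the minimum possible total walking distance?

19

Open {B, D, E}.
  #1→E 2, #2→B 2, #3→D 3, #4→E 2, #5→B 1, #6→B 3, #7→B 3, #8→D 3  ⇒ total 19.
Compare {A, B, D}: total 21.
Compare {B, C, E}: total 23.
No size-3 selection does better; minimum is 19.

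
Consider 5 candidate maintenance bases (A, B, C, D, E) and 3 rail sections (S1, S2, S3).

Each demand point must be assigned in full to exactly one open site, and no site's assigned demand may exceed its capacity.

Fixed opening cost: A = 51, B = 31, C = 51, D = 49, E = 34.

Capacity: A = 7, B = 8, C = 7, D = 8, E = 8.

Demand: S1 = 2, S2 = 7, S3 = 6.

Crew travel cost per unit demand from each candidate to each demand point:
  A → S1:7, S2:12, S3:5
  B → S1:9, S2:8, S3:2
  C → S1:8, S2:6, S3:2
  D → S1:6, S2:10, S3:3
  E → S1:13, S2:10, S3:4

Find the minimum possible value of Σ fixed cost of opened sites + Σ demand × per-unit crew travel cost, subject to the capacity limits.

Open {B, C}; cheapest assignment that respects the capacities:
  B (cap 8, load 8): S1, S3 — cost 2×9 + 6×2 = 30
  C (cap 7, load 7): S2 — cost 7×6 = 42
  Shipping 72, fixed 82 → total 154.
  Any other capacity-feasible assignment to {B, C} ships for at least 72.
Compare {B, E}: its best feasible assignment gives total 165.
Compare {B, D}: its best feasible assignment gives total 166.
Every other set of open sites that can feasibly serve all demand totals ≥ 165 even under its best assignment. Minimum: 154.

154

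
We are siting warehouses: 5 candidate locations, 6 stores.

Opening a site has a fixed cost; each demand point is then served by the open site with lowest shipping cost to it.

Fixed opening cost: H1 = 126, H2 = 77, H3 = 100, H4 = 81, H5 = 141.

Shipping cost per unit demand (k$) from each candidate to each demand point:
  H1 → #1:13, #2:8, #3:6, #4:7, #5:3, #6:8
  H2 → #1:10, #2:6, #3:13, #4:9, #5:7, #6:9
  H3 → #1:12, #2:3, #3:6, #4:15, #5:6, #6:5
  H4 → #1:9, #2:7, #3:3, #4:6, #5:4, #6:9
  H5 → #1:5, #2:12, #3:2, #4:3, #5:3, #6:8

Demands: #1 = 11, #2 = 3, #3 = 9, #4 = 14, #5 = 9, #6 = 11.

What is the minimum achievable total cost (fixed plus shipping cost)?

Open {H5}: assign each demand point to its cheapest open site.
  #1→H5 11×5=55, #2→H5 3×12=36, #3→H5 9×2=18, #4→H5 14×3=42, #5→H5 9×3=27, #6→H5 11×8=88
  shipping cost 266, fixed 141 → total 407.
Compare {H4}: shipping cost 366 + fixed 81 = 447.
Compare {H3, H5}: shipping cost 206 + fixed 241 = 447.
Compare {H2, H5}: shipping cost 248 + fixed 218 = 466.
All other subsets cost ≥ 447. Minimum total cost: 407.

407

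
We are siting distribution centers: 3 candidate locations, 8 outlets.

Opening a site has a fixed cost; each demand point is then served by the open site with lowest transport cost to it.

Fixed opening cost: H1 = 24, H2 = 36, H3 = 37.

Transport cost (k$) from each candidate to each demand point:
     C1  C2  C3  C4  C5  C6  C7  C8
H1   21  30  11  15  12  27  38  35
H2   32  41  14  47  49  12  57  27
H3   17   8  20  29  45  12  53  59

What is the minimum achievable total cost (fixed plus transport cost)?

Open {H1, H3}: assign each demand point to its cheapest open site.
  C1→H3 17, C2→H3 8, C3→H1 11, C4→H1 15, C5→H1 12, C6→H3 12, C7→H1 38, C8→H1 35
  transport cost 148, fixed 61 → total 209.
Compare {H1}: transport cost 189 + fixed 24 = 213.
Compare {H1, H2}: transport cost 166 + fixed 60 = 226.
Compare {H1, H2, H3}: transport cost 140 + fixed 97 = 237.
All other subsets cost ≥ 213. Minimum total cost: 209.

209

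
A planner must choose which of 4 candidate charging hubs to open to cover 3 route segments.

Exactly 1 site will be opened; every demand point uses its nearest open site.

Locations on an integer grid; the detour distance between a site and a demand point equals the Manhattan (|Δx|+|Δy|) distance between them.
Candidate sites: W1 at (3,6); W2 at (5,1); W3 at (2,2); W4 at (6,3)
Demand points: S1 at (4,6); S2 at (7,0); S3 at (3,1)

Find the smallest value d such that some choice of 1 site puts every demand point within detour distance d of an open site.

Open {W4}.
  Farthest demand point is S1 at detour distance 5 (to W4); all others are ≤ 5.
With {W2} the worst case is 6.
With {W3} the worst case is 7.
No size-1 selection achieves below 5.

5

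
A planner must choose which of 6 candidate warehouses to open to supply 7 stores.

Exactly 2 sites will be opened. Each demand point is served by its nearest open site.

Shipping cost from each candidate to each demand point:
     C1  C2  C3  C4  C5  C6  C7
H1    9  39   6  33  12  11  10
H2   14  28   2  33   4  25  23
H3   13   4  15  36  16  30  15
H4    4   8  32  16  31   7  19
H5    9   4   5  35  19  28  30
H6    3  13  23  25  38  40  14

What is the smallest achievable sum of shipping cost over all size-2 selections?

Open {H2, H4}.
  C1→H4 4, C2→H4 8, C3→H2 2, C4→H4 16, C5→H2 4, C6→H4 7, C7→H4 19  ⇒ total 60.
Compare {H1, H4}: total 63.
Compare {H4, H5}: total 74.
No size-2 selection does better; minimum is 60.

60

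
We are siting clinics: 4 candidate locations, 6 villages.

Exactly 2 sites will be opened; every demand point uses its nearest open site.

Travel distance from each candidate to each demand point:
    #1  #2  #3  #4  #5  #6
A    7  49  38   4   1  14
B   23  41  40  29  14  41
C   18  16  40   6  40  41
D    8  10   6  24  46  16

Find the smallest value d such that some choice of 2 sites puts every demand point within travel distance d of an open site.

14

Open {A, D}.
  Farthest demand point is #6 at travel distance 14 (to A); all others are ≤ 14.
With {B, D} the worst case is 24.
With {A, C} the worst case is 38.
No size-2 selection achieves below 14.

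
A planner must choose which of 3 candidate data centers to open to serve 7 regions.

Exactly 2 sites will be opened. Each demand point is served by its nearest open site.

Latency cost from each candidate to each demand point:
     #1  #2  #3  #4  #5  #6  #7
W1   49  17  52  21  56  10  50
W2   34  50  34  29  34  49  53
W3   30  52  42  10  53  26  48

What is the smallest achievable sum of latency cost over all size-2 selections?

200

Open {W1, W2}.
  #1→W2 34, #2→W1 17, #3→W2 34, #4→W1 21, #5→W2 34, #6→W1 10, #7→W1 50  ⇒ total 200.
Compare {W1, W3}: total 210.
Compare {W2, W3}: total 232.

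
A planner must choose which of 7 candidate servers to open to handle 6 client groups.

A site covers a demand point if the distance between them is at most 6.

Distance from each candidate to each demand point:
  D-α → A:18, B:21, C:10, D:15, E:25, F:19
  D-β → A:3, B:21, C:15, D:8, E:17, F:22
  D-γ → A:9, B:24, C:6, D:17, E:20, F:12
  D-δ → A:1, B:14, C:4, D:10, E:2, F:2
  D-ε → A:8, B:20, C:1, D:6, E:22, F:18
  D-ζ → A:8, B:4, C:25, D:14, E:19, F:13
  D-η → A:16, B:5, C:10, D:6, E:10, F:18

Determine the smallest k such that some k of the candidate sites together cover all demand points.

2

Coverage sets (demand points within 6 of each site):
  D-α: {}
  D-β: {A}
  D-γ: {C}
  D-δ: {A, C, E, F}
  D-ε: {C, D}
  D-ζ: {B}
  D-η: {B, D}
No single site covers all 6 demand points.
But {D-δ, D-η} covers everything, so the minimum is 2.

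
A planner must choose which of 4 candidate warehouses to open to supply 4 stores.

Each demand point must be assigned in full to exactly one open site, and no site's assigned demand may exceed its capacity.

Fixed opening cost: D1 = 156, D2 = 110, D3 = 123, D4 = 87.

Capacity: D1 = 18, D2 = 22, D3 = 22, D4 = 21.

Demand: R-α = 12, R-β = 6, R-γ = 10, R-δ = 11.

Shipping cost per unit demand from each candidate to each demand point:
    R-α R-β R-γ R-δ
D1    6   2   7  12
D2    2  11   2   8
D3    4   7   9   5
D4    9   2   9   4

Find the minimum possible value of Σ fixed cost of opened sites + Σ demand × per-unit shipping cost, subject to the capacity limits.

Open {D2, D4}; cheapest assignment that respects the capacities:
  D2 (cap 22, load 22): R-α, R-γ — cost 12×2 + 10×2 = 44
  D4 (cap 21, load 17): R-β, R-δ — cost 6×2 + 11×4 = 56
  Shipping 100, fixed 197 → total 297.
  Any other capacity-feasible assignment to {D2, D4} ships for at least 100.
Compare {D2, D3}: its best feasible assignment gives total 374.
Compare {D3, D4}: its best feasible assignment gives total 404.
Every other set of open sites that can feasibly serve all demand totals ≥ 374 even under its best assignment. Minimum: 297.

297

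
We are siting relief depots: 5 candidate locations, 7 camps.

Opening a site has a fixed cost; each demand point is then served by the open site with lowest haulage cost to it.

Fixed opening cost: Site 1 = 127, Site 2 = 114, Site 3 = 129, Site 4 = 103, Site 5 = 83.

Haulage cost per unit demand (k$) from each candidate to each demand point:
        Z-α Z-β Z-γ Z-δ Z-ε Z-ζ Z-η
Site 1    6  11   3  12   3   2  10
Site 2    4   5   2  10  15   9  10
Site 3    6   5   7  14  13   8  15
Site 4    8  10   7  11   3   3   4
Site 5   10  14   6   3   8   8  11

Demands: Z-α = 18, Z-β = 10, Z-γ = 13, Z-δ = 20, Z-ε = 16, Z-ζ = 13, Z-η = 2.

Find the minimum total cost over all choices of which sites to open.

603

Open {Site 2, Site 4, Site 5}: assign each demand point to its cheapest open site.
  Z-α→Site 2 18×4=72, Z-β→Site 2 10×5=50, Z-γ→Site 2 13×2=26, Z-δ→Site 5 20×3=60, Z-ε→Site 4 16×3=48, Z-ζ→Site 4 13×3=39, Z-η→Site 4 2×4=8
  haulage cost 303, fixed 300 → total 603.
Compare {Site 1, Site 5}: haulage cost 411 + fixed 210 = 621.
Compare {Site 1, Site 2, Site 5}: haulage cost 302 + fixed 324 = 626.
Compare {Site 2, Site 5}: haulage cost 460 + fixed 197 = 657.
All other subsets cost ≥ 621. Minimum total cost: 603.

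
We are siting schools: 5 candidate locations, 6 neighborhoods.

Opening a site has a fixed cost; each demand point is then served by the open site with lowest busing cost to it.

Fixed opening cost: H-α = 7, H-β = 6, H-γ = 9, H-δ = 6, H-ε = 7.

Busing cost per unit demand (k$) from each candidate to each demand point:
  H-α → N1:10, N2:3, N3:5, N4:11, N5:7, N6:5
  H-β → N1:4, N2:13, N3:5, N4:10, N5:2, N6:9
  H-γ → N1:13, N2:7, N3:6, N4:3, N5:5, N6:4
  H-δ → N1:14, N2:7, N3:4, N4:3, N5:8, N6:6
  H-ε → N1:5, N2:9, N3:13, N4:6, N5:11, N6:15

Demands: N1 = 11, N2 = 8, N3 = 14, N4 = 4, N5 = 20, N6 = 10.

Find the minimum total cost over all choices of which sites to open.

244

Open {H-α, H-β, H-γ, H-δ}: assign each demand point to its cheapest open site.
  N1→H-β 11×4=44, N2→H-α 8×3=24, N3→H-δ 14×4=56, N4→H-γ 4×3=12, N5→H-β 20×2=40, N6→H-γ 10×4=40
  busing cost 216, fixed 28 → total 244.
Compare {H-α, H-β, H-δ}: busing cost 226 + fixed 19 = 245.
Compare {H-α, H-β, H-γ, H-δ, H-ε}: busing cost 216 + fixed 35 = 251.
Compare {H-α, H-β, H-γ}: busing cost 230 + fixed 22 = 252.
All other subsets cost ≥ 245. Minimum total cost: 244.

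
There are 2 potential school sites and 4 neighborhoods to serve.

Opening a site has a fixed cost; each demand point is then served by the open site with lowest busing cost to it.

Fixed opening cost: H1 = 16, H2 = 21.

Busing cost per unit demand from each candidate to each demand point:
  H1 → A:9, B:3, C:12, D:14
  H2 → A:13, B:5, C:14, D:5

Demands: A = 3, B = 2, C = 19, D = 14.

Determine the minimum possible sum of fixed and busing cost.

368

Open {H1, H2}: assign each demand point to its cheapest open site.
  A→H1 3×9=27, B→H1 2×3=6, C→H1 19×12=228, D→H2 14×5=70
  busing cost 331, fixed 37 → total 368.
Compare {H2}: busing cost 385 + fixed 21 = 406.
Compare {H1}: busing cost 457 + fixed 16 = 473.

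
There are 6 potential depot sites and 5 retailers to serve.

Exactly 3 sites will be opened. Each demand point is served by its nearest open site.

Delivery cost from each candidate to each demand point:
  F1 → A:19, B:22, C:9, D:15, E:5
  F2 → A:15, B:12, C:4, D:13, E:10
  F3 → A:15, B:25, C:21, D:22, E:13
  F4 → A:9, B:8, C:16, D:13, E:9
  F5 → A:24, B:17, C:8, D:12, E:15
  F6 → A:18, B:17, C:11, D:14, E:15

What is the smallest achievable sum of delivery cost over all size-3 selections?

Open {F1, F2, F4}.
  A→F4 9, B→F4 8, C→F2 4, D→F2 13, E→F1 5  ⇒ total 39.
Compare {F1, F4, F5}: total 42.
Compare {F2, F4, F5}: total 42.
No size-3 selection does better; minimum is 39.

39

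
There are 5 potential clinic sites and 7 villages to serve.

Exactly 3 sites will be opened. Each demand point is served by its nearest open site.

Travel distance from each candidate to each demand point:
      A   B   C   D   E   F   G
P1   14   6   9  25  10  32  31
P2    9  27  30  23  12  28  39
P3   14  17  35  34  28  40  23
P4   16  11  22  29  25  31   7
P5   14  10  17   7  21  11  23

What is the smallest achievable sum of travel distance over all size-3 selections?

64

Open {P1, P4, P5}.
  A→P1 14, B→P1 6, C→P1 9, D→P5 7, E→P1 10, F→P5 11, G→P4 7  ⇒ total 64.
Compare {P2, P4, P5}: total 73.
Compare {P1, P2, P5}: total 75.
No size-3 selection does better; minimum is 64.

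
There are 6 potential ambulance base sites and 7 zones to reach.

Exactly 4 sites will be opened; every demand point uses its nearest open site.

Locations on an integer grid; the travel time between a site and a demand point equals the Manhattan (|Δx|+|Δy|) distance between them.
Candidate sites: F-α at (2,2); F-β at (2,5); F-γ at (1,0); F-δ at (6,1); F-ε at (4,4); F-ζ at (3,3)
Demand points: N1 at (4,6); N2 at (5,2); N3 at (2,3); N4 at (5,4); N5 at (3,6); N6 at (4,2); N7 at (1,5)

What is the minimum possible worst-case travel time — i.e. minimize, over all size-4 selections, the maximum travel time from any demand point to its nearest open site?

2

Open {F-α, F-β, F-δ, F-ε}.
  Farthest demand point is N1 at travel time 2 (to F-ε); all others are ≤ 2.
With {F-β, F-γ, F-δ, F-ε} the worst case is 2.
With {F-β, F-δ, F-ε, F-ζ} the worst case is 2.
No size-4 selection achieves below 2.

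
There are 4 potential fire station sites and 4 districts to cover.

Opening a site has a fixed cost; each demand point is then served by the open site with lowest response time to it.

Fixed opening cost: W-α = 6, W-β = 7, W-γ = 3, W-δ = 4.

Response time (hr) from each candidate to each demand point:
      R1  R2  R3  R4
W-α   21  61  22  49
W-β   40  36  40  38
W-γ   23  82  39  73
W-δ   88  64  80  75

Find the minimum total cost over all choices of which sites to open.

Open {W-α, W-β}: assign each demand point to its cheapest open site.
  R1→W-α 21, R2→W-β 36, R3→W-α 22, R4→W-β 38
  response time 117, fixed 13 → total 130.
Compare {W-α, W-β, W-γ}: response time 117 + fixed 16 = 133.
Compare {W-α, W-β, W-δ}: response time 117 + fixed 17 = 134.
Compare {W-α, W-β, W-γ, W-δ}: response time 117 + fixed 20 = 137.
All other subsets cost ≥ 133. Minimum total cost: 130.

130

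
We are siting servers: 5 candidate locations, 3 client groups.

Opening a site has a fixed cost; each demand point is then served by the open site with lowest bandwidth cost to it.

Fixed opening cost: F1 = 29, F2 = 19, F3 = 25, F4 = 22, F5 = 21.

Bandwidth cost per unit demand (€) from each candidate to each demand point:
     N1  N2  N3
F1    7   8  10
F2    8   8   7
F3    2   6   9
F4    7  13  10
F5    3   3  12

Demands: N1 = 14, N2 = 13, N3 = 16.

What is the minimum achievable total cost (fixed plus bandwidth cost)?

233

Open {F2, F5}: assign each demand point to its cheapest open site.
  N1→F5 14×3=42, N2→F5 13×3=39, N3→F2 16×7=112
  bandwidth cost 193, fixed 40 → total 233.
Compare {F2, F3, F5}: bandwidth cost 179 + fixed 65 = 244.
Compare {F2, F4, F5}: bandwidth cost 193 + fixed 62 = 255.
Compare {F3, F5}: bandwidth cost 211 + fixed 46 = 257.
All other subsets cost ≥ 244. Minimum total cost: 233.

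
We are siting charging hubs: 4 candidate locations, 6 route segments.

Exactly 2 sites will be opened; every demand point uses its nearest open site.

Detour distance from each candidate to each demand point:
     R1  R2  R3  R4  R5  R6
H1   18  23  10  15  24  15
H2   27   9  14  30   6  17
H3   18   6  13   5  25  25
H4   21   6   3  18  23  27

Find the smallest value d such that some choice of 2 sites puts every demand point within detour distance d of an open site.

Open {H1, H2}.
  Farthest demand point is R1 at detour distance 18 (to H1); all others are ≤ 18.
With {H2, H3} the worst case is 18.
With {H2, H4} the worst case is 21.
No size-2 selection achieves below 18.

18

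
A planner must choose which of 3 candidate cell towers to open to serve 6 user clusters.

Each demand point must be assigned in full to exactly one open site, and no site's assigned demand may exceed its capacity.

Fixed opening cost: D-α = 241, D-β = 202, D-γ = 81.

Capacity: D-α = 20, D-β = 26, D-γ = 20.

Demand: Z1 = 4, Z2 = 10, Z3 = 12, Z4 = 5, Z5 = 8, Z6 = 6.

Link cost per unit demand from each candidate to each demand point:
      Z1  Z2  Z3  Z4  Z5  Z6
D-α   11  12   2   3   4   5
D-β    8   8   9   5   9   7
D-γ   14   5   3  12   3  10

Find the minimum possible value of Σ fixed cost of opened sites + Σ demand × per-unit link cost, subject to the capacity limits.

Open {D-β, D-γ}; cheapest assignment that respects the capacities:
  D-β (cap 26, load 25): Z1, Z2, Z4, Z6 — cost 4×8 + 10×8 + 5×5 + 6×7 = 179
  D-γ (cap 20, load 20): Z3, Z5 — cost 12×3 + 8×3 = 60
  Shipping 239, fixed 283 → total 522.
  Any other capacity-feasible assignment to {D-β, D-γ} ships for at least 239.
Compare {D-α, D-β}: its best feasible assignment gives total 678.
Compare {D-α, D-β, D-γ}: its best feasible assignment gives total 709.
Every other set of open sites that can feasibly serve all demand totals ≥ 678 even under its best assignment. Minimum: 522.

522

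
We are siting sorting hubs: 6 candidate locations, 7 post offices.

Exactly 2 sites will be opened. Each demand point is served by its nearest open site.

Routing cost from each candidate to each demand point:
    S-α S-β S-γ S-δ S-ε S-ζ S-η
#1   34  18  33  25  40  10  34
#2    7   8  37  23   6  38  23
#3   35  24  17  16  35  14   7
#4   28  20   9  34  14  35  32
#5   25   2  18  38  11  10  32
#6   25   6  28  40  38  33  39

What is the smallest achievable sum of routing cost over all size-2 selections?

75

Open {#2, #3}.
  S-α→#2 7, S-β→#2 8, S-γ→#3 17, S-δ→#3 16, S-ε→#2 6, S-ζ→#3 14, S-η→#3 7  ⇒ total 75.
Compare {#3, #5}: total 88.
Compare {#2, #5}: total 89.
No size-2 selection does better; minimum is 75.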